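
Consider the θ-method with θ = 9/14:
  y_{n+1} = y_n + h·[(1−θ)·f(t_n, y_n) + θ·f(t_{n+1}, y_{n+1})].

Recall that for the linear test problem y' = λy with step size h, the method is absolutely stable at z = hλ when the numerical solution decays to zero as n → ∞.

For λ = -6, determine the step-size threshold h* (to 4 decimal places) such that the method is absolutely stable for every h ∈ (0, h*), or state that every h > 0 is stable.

interval (−∞, 0). Any h>0 works for λ=-6.

Set f=λy, z=hλ:
  y_{n+1} = y_n + z·[5/14·y_n + 9/14·y_{n+1}] ⇒ (1 − 9/14z)y_{n+1} = (1 + 5/14z)y_n
  so R(z) = (1 + 5/14z)/(1 − 9/14z).

Solve |R(x)|<1 on ℝ⁻.
x=-1.59: |R|=0.2137
x=-2: |R|=0.1250
x=-10: |R|=0.3462
x=-100: |R|=0.5317
θ=9/14≥1/2 ⇒ |1+5/14x|<|1−9/14x| ∀x<0 ⇒ interval (−∞,0).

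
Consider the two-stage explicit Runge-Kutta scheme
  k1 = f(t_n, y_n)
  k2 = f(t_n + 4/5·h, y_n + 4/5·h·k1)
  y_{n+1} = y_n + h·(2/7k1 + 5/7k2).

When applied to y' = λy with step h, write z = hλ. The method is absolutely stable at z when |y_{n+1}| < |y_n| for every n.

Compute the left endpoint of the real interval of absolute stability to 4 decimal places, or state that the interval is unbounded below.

Set f=λy, z=hλ:
  k1=λy_n ⇒ h·k1=z·y_n;  k2=λ(1+4/5z)y_n ⇒ h·k2=z(1+4/5z)y_n
  y_{n+1}/y_n = 1 + 2/7z + 5/7z(1+4/5z) = 1 + z + 4/7z²
  Hence R(z) = 1 + z + 4/7z².

Need |R(x)|<1, x<0.
x=-1.47: |R|=0.7648
R=1: x+4/7x²=0 ⇒ x=−7/4=-1.7500; min R=1−1/(4·4/7)=0.5625>−1
Confirm numerically:
  x=-1.650: |R|=0.90571 <1
  x=-1.542: |R|=0.81672 <1
  x=-1.314: |R|=0.67263 <1
  x=-0.718: |R|=0.57659 <1
  x=-2.203: |R|=1.57026 >1
  x=-2.184: |R|=1.54163 >1
  x=-2.129: |R|=1.46108 >1
Interval (-1.7500, 0).

left endpoint -1.7500.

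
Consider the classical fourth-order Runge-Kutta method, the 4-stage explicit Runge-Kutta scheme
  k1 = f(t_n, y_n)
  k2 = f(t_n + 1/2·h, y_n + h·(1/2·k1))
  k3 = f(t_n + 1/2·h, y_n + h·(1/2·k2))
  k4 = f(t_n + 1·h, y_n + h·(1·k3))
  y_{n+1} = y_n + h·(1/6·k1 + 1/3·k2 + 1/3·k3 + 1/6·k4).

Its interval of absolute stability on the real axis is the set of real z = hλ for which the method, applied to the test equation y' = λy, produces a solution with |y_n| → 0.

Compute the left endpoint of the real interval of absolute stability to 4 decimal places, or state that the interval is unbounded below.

z* = -2.7853.

Test eqn y'=λy, z=hλ:
  order 4, 4-stage ⇒ R(z)=1+z+z^2/2+z^3/6+z^4/24
  (e.g. R(-0.65)=0.52292, |R|=0.52292)

Find x<0 with |R(x)|<1.
x=-0.65: |R|=0.5229
|R(-2.54)|=0.6889 |R(-1.63)|=0.2708 |R(-1.62)|=0.2706
Bisect:
  x_lo=-3.5813 |R|=3.0301  x_hi=-0.1354 |R|=0.8734
  mid=-1.85832 |R|=0.29569 →hi
  mid=-2.71979 |R|=0.90565 →hi
  mid=-3.15053 |R|=1.70553 →lo
  mid=-2.93516 |R|=1.25048 →lo
  mid=-2.82747 |R|=1.06548 →lo
  mid=-2.77363 |R|=0.98256 →hi
  mid=-2.80055 |R|=1.02325 →lo
  mid=-2.78709 |R|=1.00271 →lo
  mid=-2.78036 |R|=0.99259 →hi
  ...
  [-2.78541,-2.78520] ⇒ x*=-2.7853
Interval (-2.7853, 0).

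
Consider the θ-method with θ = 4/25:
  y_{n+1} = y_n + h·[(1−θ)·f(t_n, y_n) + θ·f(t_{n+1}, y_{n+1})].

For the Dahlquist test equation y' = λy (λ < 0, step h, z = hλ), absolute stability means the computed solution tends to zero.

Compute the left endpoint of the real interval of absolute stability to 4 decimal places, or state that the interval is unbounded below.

left endpoint -2.9412.

On y'=λy, z=hλ:
  y_{n+1} = y_n + z·[21/25·y_n + 4/25·y_{n+1}] ⇒ (1 − 4/25z)y_{n+1} = (1 + 21/25z)y_n
  so R(z) = (1 + 21/25z)/(1 − 4/25z).

Need |R(x)|<1, x<0.
x=-1.38: |R|=0.1304
R=−1: 1+21/25x = −1+4/25x ⇒ -17/25x=2 ⇒ x=2/(-17/25)=-2.9412
Confirm numerically:
  x=-2.161: |R|=0.60578 <1
  x=-1.918: |R|=0.46762 <1
  x=-1.370: |R|=0.12369 <1
  x=-3.524: |R|=1.25343 >1
  x=-3.104: |R|=1.07398 >1
  x=-3.059: |R|=1.05379 >1
So |R|<1 on (-2.9412, 0).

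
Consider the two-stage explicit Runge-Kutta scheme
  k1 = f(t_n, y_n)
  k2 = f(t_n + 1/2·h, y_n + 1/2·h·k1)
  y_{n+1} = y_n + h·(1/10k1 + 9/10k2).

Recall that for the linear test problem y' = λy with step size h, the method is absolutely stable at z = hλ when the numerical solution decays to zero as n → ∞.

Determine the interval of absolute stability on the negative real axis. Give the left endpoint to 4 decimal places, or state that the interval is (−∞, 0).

z∈(-2.2222,0).

On y'=λy, z=hλ:
  k1=λy_n ⇒ h·k1=z·y_n;  k2=λ(1+1/2z)y_n ⇒ h·k2=z(1+1/2z)y_n
  y_{n+1}/y_n = 1 + 1/10z + 9/10z(1+1/2z) = 1 + z + 9/20z²
  so R(z) = 1 + z + 9/20z².

Boundary: |R(x)|=1, x<0.
x=-0.31: |R|=0.7332
R=1: x+9/20x²=0 ⇒ x=−20/9=-2.2222; min R=1−1/(4·9/20)=0.4444>−1
Confirm numerically:
  x=-1.456: |R|=0.49797 <1
  x=-1.031: |R|=0.44733 <1
  x=-0.923: |R|=0.46037 <1
  x=-2.801: |R|=1.72952 >1
  x=-2.602: |R|=1.44468 >1
  x=-2.539: |R|=1.36193 >1
So |R|<1 on (-2.2222, 0).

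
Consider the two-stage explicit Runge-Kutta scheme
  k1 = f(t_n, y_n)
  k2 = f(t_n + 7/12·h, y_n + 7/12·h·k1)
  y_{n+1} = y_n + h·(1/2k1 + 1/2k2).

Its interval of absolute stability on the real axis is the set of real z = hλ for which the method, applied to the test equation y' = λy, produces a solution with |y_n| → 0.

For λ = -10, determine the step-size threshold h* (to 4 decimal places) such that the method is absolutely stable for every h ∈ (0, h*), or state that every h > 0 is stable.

Set f=λy, z=hλ:
  k1=λy_n ⇒ h·k1=z·y_n;  k2=λ(1+7/12z)y_n ⇒ h·k2=z(1+7/12z)y_n
  y_{n+1}/y_n = 1 + 1/2z + 1/2z(1+7/12z) = 1 + z + 7/24z²
  ⇒ R(z) = 1 + z + 7/24z².

Solve |R(x)|<1 on ℝ⁻.
x=-1.18: |R|=0.2261
R=1: x+7/24x²=0 ⇒ x=−24/7=-3.4286; min R=1−1/(4·7/24)=0.1429>−1
Confirm numerically:
  x=-2.719: |R|=0.43728 <1
  x=-1.879: |R|=0.15077 <1
  x=-1.400: |R|=0.17167 <1
  x=-3.955: |R|=1.60726 >1
  x=-3.858: |R|=1.48321 >1
So |R|<1 on (-3.4286, 0).

(-3.4286,0); λ=-10 ⇒ h* = (24/7)/10 = 0.3429.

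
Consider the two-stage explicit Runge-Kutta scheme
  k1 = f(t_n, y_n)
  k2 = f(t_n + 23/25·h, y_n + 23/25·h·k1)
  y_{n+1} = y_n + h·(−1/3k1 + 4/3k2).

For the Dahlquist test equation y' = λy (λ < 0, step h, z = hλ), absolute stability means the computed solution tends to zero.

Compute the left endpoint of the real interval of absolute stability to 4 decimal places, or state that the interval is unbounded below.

With y'=λy (z=hλ):
  k1=λy_n ⇒ h·k1=z·y_n;  k2=λ(1+23/25z)y_n ⇒ h·k2=z(1+23/25z)y_n
  y_{n+1}/y_n = 1 − 1/3z + 4/3z(1+23/25z) = 1 + z + 92/75z²
  ⇒ R(z) = 1 + z + 92/75z².

Boundary: |R(x)|=1, x<0.
x=-0.84: |R|=1.0255
R=1: x+92/75x²=0 ⇒ x=−75/92=-0.8152; min R=1−1/(4·92/75)=0.7962>−1
Confirm numerically:
  x=-0.777: |R|=0.96357 <1
  x=-0.671: |R|=0.88130 <1
  x=-0.401: |R|=0.79625 <1
  x=-1.406: |R|=2.01892 >1
  x=-0.851: |R|=1.03735 >1
Stable set (-0.8152, 0).

z* = -0.8152.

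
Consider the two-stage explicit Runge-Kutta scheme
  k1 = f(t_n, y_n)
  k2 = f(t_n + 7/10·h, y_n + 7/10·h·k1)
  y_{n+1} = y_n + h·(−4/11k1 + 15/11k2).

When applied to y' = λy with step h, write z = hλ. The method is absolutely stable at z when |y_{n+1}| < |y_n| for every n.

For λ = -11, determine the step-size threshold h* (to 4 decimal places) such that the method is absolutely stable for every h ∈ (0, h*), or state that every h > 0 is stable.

Test eqn y'=λy, z=hλ:
  k1=λy_n ⇒ h·k1=z·y_n;  k2=λ(1+7/10z)y_n ⇒ h·k2=z(1+7/10z)y_n
  y_{n+1}/y_n = 1 − 4/11z + 15/11z(1+7/10z) = 1 + z + 21/22z²
  Hence R(z) = 1 + z + 21/22z².

Find x<0 with |R(x)|<1.
x=-1.5: |R|=1.6477
R=1: x+21/22x²=0 ⇒ x=−22/21=-1.0476; min R=1−1/(4·21/22)=0.7381>−1
Confirm numerically:
  x=-0.934: |R|=0.89870 <1
  x=-0.928: |R|=0.89404 <1
  x=-0.788: |R|=0.80472 <1
  x=-1.606: |R|=1.85600 >1
  x=-1.581: |R|=1.80494 >1
  x=-1.491: |R|=1.63103 >1
Interval (-1.0476, 0).

(-1.0476,0); λ=-11 ⇒ h* = (22/21)/11 = 0.0952.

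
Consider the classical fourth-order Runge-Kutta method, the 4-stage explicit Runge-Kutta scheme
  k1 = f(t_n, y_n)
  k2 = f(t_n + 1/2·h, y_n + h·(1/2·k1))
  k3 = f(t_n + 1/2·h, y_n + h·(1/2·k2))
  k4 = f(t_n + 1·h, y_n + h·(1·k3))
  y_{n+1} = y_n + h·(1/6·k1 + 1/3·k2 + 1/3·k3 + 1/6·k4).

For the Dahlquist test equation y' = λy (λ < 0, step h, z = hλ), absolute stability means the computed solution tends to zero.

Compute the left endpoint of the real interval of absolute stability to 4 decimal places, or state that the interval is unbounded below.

left endpoint -2.7853.

With y'=λy (z=hλ):
  order 4, 4-stage ⇒ R(z)=1+z+z^2/2+z^3/6+z^4/24
  (e.g. R(-1.7)=0.27417, |R|=0.27417)

Boundary: |R(x)|=1, x<0.
x=-1.7: |R|=0.2742
|R(-3.12)|=1.6336 |R(-1.96)|=0.3208 |R(-1.82)|=0.2886
Bisect:
  x_lo=-3.1335 |R|=1.6650  x_hi=-0.3349 |R|=0.7155
  mid=-1.73418 |R|=0.27713 →hi
  mid=-2.43383 |R|=0.58713 →hi
  mid=-2.78365 |R|=0.99753 →hi
  mid=-2.95857 |R|=1.29425 →lo
  mid=-2.87111 |R|=1.13728 →lo
  mid=-2.82738 |R|=1.06533 →lo
  mid=-2.80552 |R|=1.03092 →lo
  mid=-2.79458 |R|=1.01410 →lo
  mid=-2.78912 |R|=1.00578 →lo
  ...
  [-2.78536,-2.78519] ⇒ x*=-2.7853
Stable set (-2.7853, 0).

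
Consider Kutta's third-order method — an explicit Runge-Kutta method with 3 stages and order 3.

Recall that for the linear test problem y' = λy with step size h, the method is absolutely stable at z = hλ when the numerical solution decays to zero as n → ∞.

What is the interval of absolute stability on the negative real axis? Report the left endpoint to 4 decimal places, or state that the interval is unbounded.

On y'=λy, z=hλ:
  order 3, 3-stage ⇒ R(z)=1+z+z^2/2+z^3/6
  (e.g. R(-1.17)=0.24751, |R|=0.24751)

Solve |R(x)|<1 on ℝ⁻.
x=-1.17: |R|=0.2475
|R(-2.88)|=1.7141 |R(-2.56)|=1.0794 |R(-0.71)|=0.4824
Bisect:
  x_lo=-2.8427 |R|=1.6309  x_hi=-0.1877 |R|=0.8288
  mid=-1.51521 |R|=0.05293 →hi
  mid=-2.17897 |R|=0.52928 →hi
  mid=-2.51086 |R|=0.99690 →hi
  mid=-2.67680 |R|=1.29083 →lo
  mid=-2.59383 |R|=1.13838 →lo
  mid=-2.55234 |R|=1.06630 →lo
  mid=-2.53160 |R|=1.03127 →lo
  mid=-2.52123 |R|=1.01400 →lo
  mid=-2.51604 |R|=1.00543 →lo
  ...
  [-2.51280,-2.51264] ⇒ x*=-2.5127
Stable set (-2.5127, 0).

z∈(-2.5127,0).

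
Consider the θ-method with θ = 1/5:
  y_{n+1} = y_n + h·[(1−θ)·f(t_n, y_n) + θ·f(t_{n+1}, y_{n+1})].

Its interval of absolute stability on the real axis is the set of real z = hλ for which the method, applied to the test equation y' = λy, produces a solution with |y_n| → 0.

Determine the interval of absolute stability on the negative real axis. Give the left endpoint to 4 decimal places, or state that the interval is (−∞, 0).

Test eqn y'=λy, z=hλ:
  y_{n+1} = y_n + z·[4/5·y_n + 1/5·y_{n+1}] ⇒ (1 − 1/5z)y_{n+1} = (1 + 4/5z)y_n
  R(z) = (1 + 4/5z)/(1 − 1/5z).

Solve |R(x)|<1 on ℝ⁻.
x=-0.85: |R|=0.2735
R=−1: 1+4/5x = −1+1/5x ⇒ -3/5x=2 ⇒ x=2/(-3/5)=-3.3333
Confirm numerically:
  x=-2.214: |R|=0.53452 <1
  x=-2.202: |R|=0.52874 <1
  x=-1.438: |R|=0.11681 <1
  x=-3.911: |R|=1.19448 >1
  x=-3.702: |R|=1.12710 >1
  x=-3.463: |R|=1.04596 >1
Interval (-3.3333, 0).

z∈(-3.3333,0).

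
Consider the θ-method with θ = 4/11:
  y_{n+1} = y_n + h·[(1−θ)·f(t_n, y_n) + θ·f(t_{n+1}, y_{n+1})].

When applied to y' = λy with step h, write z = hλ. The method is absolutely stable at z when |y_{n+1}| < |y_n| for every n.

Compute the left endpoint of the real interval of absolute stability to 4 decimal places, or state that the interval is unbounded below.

Set f=λy, z=hλ:
  y_{n+1} = y_n + z·[7/11·y_n + 4/11·y_{n+1}] ⇒ (1 − 4/11z)y_{n+1} = (1 + 7/11z)y_n
  R(z) = (1 + 7/11z)/(1 − 4/11z).

Need |R(x)|<1, x<0.
x=-0.52: |R|=0.5627
R=−1: 1+7/11x = −1+4/11x ⇒ -3/11x=2 ⇒ x=2/(-3/11)=-7.3333
Confirm numerically:
  x=-6.155: |R|=0.90076 <1
  x=-5.624: |R|=0.84691 <1
  x=-4.738: |R|=0.74005 <1
  x=-3.380: |R|=0.51631 <1
  x=-7.737: |R|=1.02887 >1
  x=-7.567: |R|=1.01699 >1
So |R|<1 on (-7.3333, 0).

z* = -7.3333.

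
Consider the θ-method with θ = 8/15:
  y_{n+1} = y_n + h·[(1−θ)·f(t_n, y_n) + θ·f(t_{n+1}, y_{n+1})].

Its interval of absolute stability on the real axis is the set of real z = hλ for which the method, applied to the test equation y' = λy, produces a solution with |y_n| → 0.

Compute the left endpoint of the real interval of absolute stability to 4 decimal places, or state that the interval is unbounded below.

unbounded; (−∞, 0).

Test eqn y'=λy, z=hλ:
  y_{n+1} = y_n + z·[7/15·y_n + 8/15·y_{n+1}] ⇒ (1 − 8/15z)y_{n+1} = (1 + 7/15z)y_n
  R(z) = (1 + 7/15z)/(1 − 8/15z).

Find x<0 with |R(x)|<1.
x=-0.36: |R|=0.6980
x=-2: |R|=0.0323
x=-10: |R|=0.5789
x=-100: |R|=0.8405
θ=8/15≥1/2 ⇒ |1+7/15x|<|1−8/15x| ∀x<0 ⇒ interval (−∞,0).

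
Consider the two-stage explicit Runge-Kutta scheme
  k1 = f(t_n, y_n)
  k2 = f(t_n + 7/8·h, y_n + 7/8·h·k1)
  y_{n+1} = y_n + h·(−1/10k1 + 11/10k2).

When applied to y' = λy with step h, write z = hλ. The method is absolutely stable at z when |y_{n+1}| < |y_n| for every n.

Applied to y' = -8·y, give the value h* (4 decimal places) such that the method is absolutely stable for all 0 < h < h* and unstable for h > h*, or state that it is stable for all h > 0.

(-1.0390,0); λ=-8 ⇒ h* = (80/77)/8 = 0.1299.

Test eqn y'=λy, z=hλ:
  k1=λy_n ⇒ h·k1=z·y_n;  k2=λ(1+7/8z)y_n ⇒ h·k2=z(1+7/8z)y_n
  y_{n+1}/y_n = 1 − 1/10z + 11/10z(1+7/8z) = 1 + z + 77/80z²
  R(z) = 1 + z + 77/80z².

Boundary: |R(x)|=1, x<0.
x=-1.13: |R|=1.0990
R=1: x+77/80x²=0 ⇒ x=−80/77=-1.0390; min R=1−1/(4·77/80)=0.7403>−1
Confirm numerically:
  x=-1.006: |R|=0.96808 <1
  x=-0.957: |R|=0.92450 <1
  x=-0.876: |R|=0.86260 <1
  x=-1.288: |R|=1.30873 >1
  x=-1.246: |R|=1.24830 >1
  x=-1.224: |R|=1.21799 >1
So |R|<1 on (-1.0390, 0).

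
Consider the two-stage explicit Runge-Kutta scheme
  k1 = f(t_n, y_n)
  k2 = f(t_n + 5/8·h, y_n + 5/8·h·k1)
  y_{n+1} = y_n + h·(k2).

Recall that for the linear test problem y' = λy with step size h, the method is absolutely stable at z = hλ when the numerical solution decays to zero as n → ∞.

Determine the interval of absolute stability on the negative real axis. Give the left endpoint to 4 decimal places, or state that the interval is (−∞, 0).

(-1.6000, 0).

On y'=λy, z=hλ:
  k1=λy_n ⇒ h·k1=z·y_n;  k2=λ(1+5/8z)y_n ⇒ h·k2=z(1+5/8z)y_n
  y_{n+1}/y_n = 1 + z(1+5/8z) = 1 + z + 5/8z²
  ⇒ R(z) = 1 + z + 5/8z².

Need |R(x)|<1, x<0.
x=-1.54: |R|=0.9423
R=1: x+5/8x²=0 ⇒ x=−8/5=-1.6000; min R=1−1/(4·5/8)=0.6000>−1
Confirm numerically:
  x=-1.109: |R|=0.65968 <1
  x=-0.975: |R|=0.61914 <1
  x=-0.916: |R|=0.60841 <1
  x=-0.707: |R|=0.60541 <1
  x=-2.099: |R|=1.65463 >1
  x=-1.899: |R|=1.35488 >1
Stable set (-1.6000, 0).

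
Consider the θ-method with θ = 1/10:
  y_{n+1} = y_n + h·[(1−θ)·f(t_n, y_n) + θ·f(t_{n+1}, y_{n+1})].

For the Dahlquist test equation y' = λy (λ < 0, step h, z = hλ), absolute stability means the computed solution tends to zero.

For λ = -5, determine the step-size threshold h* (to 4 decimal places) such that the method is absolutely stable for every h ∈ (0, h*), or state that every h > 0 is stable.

(-2.5000,0); λ=-5 ⇒ h* = (5/2)/5 = 0.5000.

With y'=λy (z=hλ):
  y_{n+1} = y_n + z·[9/10·y_n + 1/10·y_{n+1}] ⇒ (1 − 1/10z)y_{n+1} = (1 + 9/10z)y_n
  R(z) = (1 + 9/10z)/(1 − 1/10z).

Solve |R(x)|<1 on ℝ⁻.
x=-1.47: |R|=0.2816
R=−1: 1+9/10x = −1+1/10x ⇒ -4/5x=2 ⇒ x=2/(-4/5)=-2.5000
Confirm numerically:
  x=-2.424: |R|=0.95106 <1
  x=-2.129: |R|=0.75530 <1
  x=-1.571: |R|=0.35770 <1
  x=-1.239: |R|=0.10241 <1
  x=-2.645: |R|=1.09174 >1
  x=-2.643: |R|=1.09048 >1
Interval (-2.5000, 0).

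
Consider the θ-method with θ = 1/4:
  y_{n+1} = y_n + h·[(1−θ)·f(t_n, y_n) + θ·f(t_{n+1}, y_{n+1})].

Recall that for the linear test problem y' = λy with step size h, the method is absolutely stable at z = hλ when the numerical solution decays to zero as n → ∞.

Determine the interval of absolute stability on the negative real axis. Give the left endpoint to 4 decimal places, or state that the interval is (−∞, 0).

With y'=λy (z=hλ):
  y_{n+1} = y_n + z·[3/4·y_n + 1/4·y_{n+1}] ⇒ (1 − 1/4z)y_{n+1} = (1 + 3/4z)y_n
  R(z) = (1 + 3/4z)/(1 − 1/4z).

Boundary: |R(x)|=1, x<0.
x=-0.59: |R|=0.4858
R=−1: 1+3/4x = −1+1/4x ⇒ -1/2x=2 ⇒ x=2/(-1/2)=-4.0000
Confirm numerically:
  x=-2.476: |R|=0.52934 <1
  x=-2.111: |R|=0.38177 <1
  x=-1.972: |R|=0.32083 <1
  x=-4.378: |R|=1.09024 >1
  x=-4.352: |R|=1.08429 >1
Interval (-4.0000, 0).

(-4.0000, 0).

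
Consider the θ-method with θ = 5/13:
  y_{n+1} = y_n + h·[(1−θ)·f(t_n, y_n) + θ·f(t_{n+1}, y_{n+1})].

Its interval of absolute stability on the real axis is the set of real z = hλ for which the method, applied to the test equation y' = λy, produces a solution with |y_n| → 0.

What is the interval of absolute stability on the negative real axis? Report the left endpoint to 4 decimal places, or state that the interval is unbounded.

z∈(-8.6667,0).

With y'=λy (z=hλ):
  y_{n+1} = y_n + z·[8/13·y_n + 5/13·y_{n+1}] ⇒ (1 − 5/13z)y_{n+1} = (1 + 8/13z)y_n
  so R(z) = (1 + 8/13z)/(1 − 5/13z).

Boundary: |R(x)|=1, x<0.
x=-1.5: |R|=0.0488
R=−1: 1+8/13x = −1+5/13x ⇒ -3/13x=2 ⇒ x=2/(-3/13)=-8.6667
Confirm numerically:
  x=-6.664: |R|=0.87029 <1
  x=-6.244: |R|=0.83564 <1
  x=-4.293: |R|=0.61929 <1
  x=-8.988: |R|=1.01664 >1
  x=-8.771: |R|=1.00551 >1
  x=-8.696: |R|=1.00156 >1
Stable set (-8.6667, 0).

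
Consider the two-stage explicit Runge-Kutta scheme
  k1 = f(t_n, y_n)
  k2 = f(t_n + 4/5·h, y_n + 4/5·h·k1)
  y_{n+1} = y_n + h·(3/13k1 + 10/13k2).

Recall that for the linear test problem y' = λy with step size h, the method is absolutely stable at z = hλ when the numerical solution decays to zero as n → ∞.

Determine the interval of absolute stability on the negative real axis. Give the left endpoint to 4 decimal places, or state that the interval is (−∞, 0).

On y'=λy, z=hλ:
  k1=λy_n ⇒ h·k1=z·y_n;  k2=λ(1+4/5z)y_n ⇒ h·k2=z(1+4/5z)y_n
  y_{n+1}/y_n = 1 + 3/13z + 10/13z(1+4/5z) = 1 + z + 8/13z²
  Hence R(z) = 1 + z + 8/13z².

Find x<0 with |R(x)|<1.
x=-0.89: |R|=0.5974
R=1: x+8/13x²=0 ⇒ x=−13/8=-1.6250; min R=1−1/(4·8/13)=0.5938>−1
Confirm numerically:
  x=-1.433: |R|=0.83069 <1
  x=-1.206: |R|=0.68904 <1
  x=-1.004: |R|=0.61632 <1
  x=-2.049: |R|=1.53463 >1
  x=-1.706: |R|=1.08504 >1
Stable set (-1.6250, 0).

z∈(-1.6250,0).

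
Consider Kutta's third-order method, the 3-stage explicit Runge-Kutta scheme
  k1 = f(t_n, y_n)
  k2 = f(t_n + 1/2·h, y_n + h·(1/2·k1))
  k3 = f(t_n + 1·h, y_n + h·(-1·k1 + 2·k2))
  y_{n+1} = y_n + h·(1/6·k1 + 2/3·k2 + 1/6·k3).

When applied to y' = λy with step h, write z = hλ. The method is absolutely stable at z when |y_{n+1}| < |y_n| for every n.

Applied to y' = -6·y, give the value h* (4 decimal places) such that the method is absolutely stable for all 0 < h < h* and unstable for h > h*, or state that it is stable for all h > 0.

Test eqn y'=λy, z=hλ:
  order 3, 3-stage ⇒ R(z)=1+z+z^2/2+z^3/6
  (e.g. R(-1.17)=0.24751, |R|=0.24751)

Find x<0 with |R(x)|<1.
x=-1.17: |R|=0.2475
|R(-2.9)|=1.7598 |R(-2.73)|=1.3946 |R(-2.2)|=0.5547
Bisect:
  x_lo=-2.8800 |R|=1.7142  x_hi=-0.2209 |R|=0.8017
  mid=-1.55044 |R|=0.03032 →hi
  mid=-2.21523 |R|=0.57338 →hi
  mid=-2.54762 |R|=1.05827 →lo
  mid=-2.38142 |R|=0.79675 →hi
  mid=-2.46452 |R|=0.92245 →hi
  mid=-2.50607 |R|=0.98906 →hi
  mid=-2.52685 |R|=1.02334 →lo
  mid=-2.51646 |R|=1.00612 →lo
  mid=-2.51127 |R|=0.99757 →hi
  mid=-2.51386 |R|=1.00184 →lo
  ...
  [-2.51289,-2.51273] ⇒ x*=-2.5127
Stable set (-2.5127, 0).

(-2.5127,0); λ=-6 ⇒ h* = 0.4188.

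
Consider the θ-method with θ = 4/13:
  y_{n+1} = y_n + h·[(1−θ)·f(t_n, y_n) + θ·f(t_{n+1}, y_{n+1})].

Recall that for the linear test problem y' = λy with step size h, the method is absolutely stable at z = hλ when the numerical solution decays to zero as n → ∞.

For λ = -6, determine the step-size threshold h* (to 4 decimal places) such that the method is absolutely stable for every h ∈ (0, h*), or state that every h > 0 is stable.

(-5.2000,0); λ=-6 ⇒ h* = (26/5)/6 = 0.8667.

On y'=λy, z=hλ:
  y_{n+1} = y_n + z·[9/13·y_n + 4/13·y_{n+1}] ⇒ (1 − 4/13z)y_{n+1} = (1 + 9/13z)y_n
  ⇒ R(z) = (1 + 9/13z)/(1 − 4/13z).

Find x<0 with |R(x)|<1.
x=-1.72: |R|=0.1247
R=−1: 1+9/13x = −1+4/13x ⇒ -5/13x=2 ⇒ x=2/(-5/13)=-5.2000
Confirm numerically:
  x=-4.158: |R|=0.82418 <1
  x=-3.401: |R|=0.66189 <1
  x=-3.121: |R|=0.59210 <1
  x=-2.094: |R|=0.27348 <1
  x=-5.771: |R|=1.07912 >1
  x=-5.604: |R|=1.05704 >1
  x=-5.386: |R|=1.02692 >1
Stable set (-5.2000, 0).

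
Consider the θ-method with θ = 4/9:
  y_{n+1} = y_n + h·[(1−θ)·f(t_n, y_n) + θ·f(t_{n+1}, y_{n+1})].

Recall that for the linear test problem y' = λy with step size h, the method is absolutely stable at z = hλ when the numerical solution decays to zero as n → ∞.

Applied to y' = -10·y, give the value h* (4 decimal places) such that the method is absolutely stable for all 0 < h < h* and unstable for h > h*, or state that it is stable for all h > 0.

(-18.0000,0); λ=-10 ⇒ h* = (18)/10 = 1.8000.

Test eqn y'=λy, z=hλ:
  y_{n+1} = y_n + z·[5/9·y_n + 4/9·y_{n+1}] ⇒ (1 − 4/9z)y_{n+1} = (1 + 5/9z)y_n
  so R(z) = (1 + 5/9z)/(1 − 4/9z).

Boundary: |R(x)|=1, x<0.
x=-0.33: |R|=0.7122
R=−1: 1+5/9x = −1+4/9x ⇒ -1/9x=2 ⇒ x=2/(-1/9)=-18.0000
Confirm numerically:
  x=-17.206: |R|=0.98980 <1
  x=-10.684: |R|=0.85859 <1
  x=-8.877: |R|=0.79503 <1
  x=-7.557: |R|=0.73379 <1
  x=-18.579: |R|=1.00695 >1
  x=-18.524: |R|=1.00631 >1
  x=-18.182: |R|=1.00223 >1
Stable set (-18.0000, 0).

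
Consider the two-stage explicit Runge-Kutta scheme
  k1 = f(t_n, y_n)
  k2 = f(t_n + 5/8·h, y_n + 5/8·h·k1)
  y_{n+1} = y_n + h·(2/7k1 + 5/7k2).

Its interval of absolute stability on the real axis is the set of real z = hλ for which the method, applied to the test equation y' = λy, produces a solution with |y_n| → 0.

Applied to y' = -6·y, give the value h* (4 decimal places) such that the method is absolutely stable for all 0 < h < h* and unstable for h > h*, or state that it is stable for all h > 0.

(-2.2400,0); λ=-6 ⇒ h* = (56/25)/6 = 0.3733.

With y'=λy (z=hλ):
  k1=λy_n ⇒ h·k1=z·y_n;  k2=λ(1+5/8z)y_n ⇒ h·k2=z(1+5/8z)y_n
  y_{n+1}/y_n = 1 + 2/7z + 5/7z(1+5/8z) = 1 + z + 25/56z²
  ⇒ R(z) = 1 + z + 25/56z².

Find x<0 with |R(x)|<1.
x=-1.73: |R|=0.6061
R=1: x+25/56x²=0 ⇒ x=−56/25=-2.2400; min R=1−1/(4·25/56)=0.4400>−1
Confirm numerically:
  x=-1.275: |R|=0.45073 <1
  x=-1.211: |R|=0.44370 <1
  x=-1.206: |R|=0.44330 <1
  x=-1.138: |R|=0.44014 <1
  x=-2.767: |R|=1.65099 >1
  x=-2.628: |R|=1.45521 >1
  x=-2.480: |R|=1.26571 >1
Stable set (-2.2400, 0).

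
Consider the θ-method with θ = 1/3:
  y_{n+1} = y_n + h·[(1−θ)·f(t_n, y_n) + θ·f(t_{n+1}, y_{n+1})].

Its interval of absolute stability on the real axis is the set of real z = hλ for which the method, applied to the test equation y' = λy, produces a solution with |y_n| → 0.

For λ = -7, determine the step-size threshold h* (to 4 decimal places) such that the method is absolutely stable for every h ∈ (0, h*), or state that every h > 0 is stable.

(-6.0000,0); λ=-7 ⇒ h* = (6)/7 = 0.8571.

On y'=λy, z=hλ:
  y_{n+1} = y_n + z·[2/3·y_n + 1/3·y_{n+1}] ⇒ (1 − 1/3z)y_{n+1} = (1 + 2/3z)y_n
  ⇒ R(z) = (1 + 2/3z)/(1 − 1/3z).

Need |R(x)|<1, x<0.
x=-0.9: |R|=0.3077
R=−1: 1+2/3x = −1+1/3x ⇒ -1/3x=2 ⇒ x=2/(-1/3)=-6.0000
Confirm numerically:
  x=-5.305: |R|=0.91632 <1
  x=-4.184: |R|=0.74722 <1
  x=-2.913: |R|=0.47793 <1
  x=-6.365: |R|=1.03897 >1
  x=-6.361: |R|=1.03856 >1
  x=-6.088: |R|=1.00968 >1
Interval (-6.0000, 0).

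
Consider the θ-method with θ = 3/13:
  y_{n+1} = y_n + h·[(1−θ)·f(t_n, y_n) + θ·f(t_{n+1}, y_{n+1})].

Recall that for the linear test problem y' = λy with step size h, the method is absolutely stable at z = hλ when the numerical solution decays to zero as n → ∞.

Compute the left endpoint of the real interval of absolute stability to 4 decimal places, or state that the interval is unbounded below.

With y'=λy (z=hλ):
  y_{n+1} = y_n + z·[10/13·y_n + 3/13·y_{n+1}] ⇒ (1 − 3/13z)y_{n+1} = (1 + 10/13z)y_n
  so R(z) = (1 + 10/13z)/(1 − 3/13z).

Solve |R(x)|<1 on ℝ⁻.
x=-0.81: |R|=0.3176
R=−1: 1+10/13x = −1+3/13x ⇒ -7/13x=2 ⇒ x=2/(-7/13)=-3.7143
Confirm numerically:
  x=-3.051: |R|=0.79041 <1
  x=-2.119: |R|=0.42310 <1
  x=-1.919: |R|=0.33001 <1
  x=-3.994: |R|=1.07838 >1
  x=-3.968: |R|=1.07131 >1
So |R|<1 on (-3.7143, 0).

z* = -3.7143.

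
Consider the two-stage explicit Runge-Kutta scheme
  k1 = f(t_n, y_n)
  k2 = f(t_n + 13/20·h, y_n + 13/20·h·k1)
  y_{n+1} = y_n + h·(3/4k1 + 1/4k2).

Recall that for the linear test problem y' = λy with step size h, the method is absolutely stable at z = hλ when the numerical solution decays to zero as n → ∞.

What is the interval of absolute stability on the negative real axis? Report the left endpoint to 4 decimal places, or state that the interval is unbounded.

(-6.1538, 0).

With y'=λy (z=hλ):
  k1=λy_n ⇒ h·k1=z·y_n;  k2=λ(1+13/20z)y_n ⇒ h·k2=z(1+13/20z)y_n
  y_{n+1}/y_n = 1 + 3/4z + 1/4z(1+13/20z) = 1 + z + 13/80z²
  ⇒ R(z) = 1 + z + 13/80z².

Find x<0 with |R(x)|<1.
x=-1.52: |R|=0.1446
R=1: x+13/80x²=0 ⇒ x=−80/13=-6.1538; min R=1−1/(4·13/80)=-0.5385>−1
Confirm numerically:
  x=-5.515: |R|=0.42747 <1
  x=-5.260: |R|=0.23599 <1
  x=-4.853: |R|=0.02586 <1
  x=-3.153: |R|=0.53752 <1
  x=-6.748: |R|=1.65152 >1
  x=-6.476: |R|=1.33902 >1
  x=-6.366: |R|=1.21947 >1
So |R|<1 on (-6.1538, 0).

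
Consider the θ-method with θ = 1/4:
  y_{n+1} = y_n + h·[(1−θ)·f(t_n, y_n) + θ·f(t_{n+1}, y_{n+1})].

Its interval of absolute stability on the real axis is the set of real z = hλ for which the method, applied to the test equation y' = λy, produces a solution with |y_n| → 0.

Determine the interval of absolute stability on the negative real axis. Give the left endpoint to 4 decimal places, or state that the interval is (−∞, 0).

z∈(-4.0000,0).

Test eqn y'=λy, z=hλ:
  y_{n+1} = y_n + z·[3/4·y_n + 1/4·y_{n+1}] ⇒ (1 − 1/4z)y_{n+1} = (1 + 3/4z)y_n
  R(z) = (1 + 3/4z)/(1 − 1/4z).

Need |R(x)|<1, x<0.
x=-1.75: |R|=0.2174
R=−1: 1+3/4x = −1+1/4x ⇒ -1/2x=2 ⇒ x=2/(-1/2)=-4.0000
Confirm numerically:
  x=-3.522: |R|=0.87291 <1
  x=-2.485: |R|=0.53277 <1
  x=-2.070: |R|=0.36409 <1
  x=-4.432: |R|=1.10247 >1
  x=-4.237: |R|=1.05755 >1
Interval (-4.0000, 0).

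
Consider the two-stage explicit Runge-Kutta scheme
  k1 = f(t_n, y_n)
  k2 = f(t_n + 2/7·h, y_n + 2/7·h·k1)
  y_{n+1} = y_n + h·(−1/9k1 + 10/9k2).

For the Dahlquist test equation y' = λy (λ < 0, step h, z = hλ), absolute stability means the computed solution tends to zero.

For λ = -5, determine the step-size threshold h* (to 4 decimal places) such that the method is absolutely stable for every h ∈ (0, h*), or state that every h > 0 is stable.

With y'=λy (z=hλ):
  k1=λy_n ⇒ h·k1=z·y_n;  k2=λ(1+2/7z)y_n ⇒ h·k2=z(1+2/7z)y_n
  y_{n+1}/y_n = 1 − 1/9z + 10/9z(1+2/7z) = 1 + z + 20/63z²
  R(z) = 1 + z + 20/63z².

Boundary: |R(x)|=1, x<0.
x=-1.09: |R|=0.2872
R=1: x+20/63x²=0 ⇒ x=−63/20=-3.1500; min R=1−1/(4·20/63)=0.2125>−1
Confirm numerically:
  x=-2.965: |R|=0.82587 <1
  x=-2.396: |R|=0.42648 <1
  x=-1.970: |R|=0.26203 <1
  x=-1.901: |R|=0.24624 <1
  x=-3.630: |R|=1.55314 >1
  x=-3.579: |R|=1.48743 >1
  x=-3.453: |R|=1.33215 >1
So |R|<1 on (-3.1500, 0).

(-3.1500,0); λ=-5 ⇒ h* = (63/20)/5 = 0.6300.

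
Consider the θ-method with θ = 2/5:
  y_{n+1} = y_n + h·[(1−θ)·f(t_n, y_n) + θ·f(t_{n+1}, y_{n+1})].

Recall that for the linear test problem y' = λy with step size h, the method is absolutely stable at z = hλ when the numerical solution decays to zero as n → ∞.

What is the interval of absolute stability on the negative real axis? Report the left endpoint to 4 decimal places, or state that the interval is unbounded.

(-10.0000, 0).

With y'=λy (z=hλ):
  y_{n+1} = y_n + z·[3/5·y_n + 2/5·y_{n+1}] ⇒ (1 − 2/5z)y_{n+1} = (1 + 3/5z)y_n
  ⇒ R(z) = (1 + 3/5z)/(1 − 2/5z).

Solve |R(x)|<1 on ℝ⁻.
x=-0.64: |R|=0.4904
R=−1: 1+3/5x = −1+2/5x ⇒ -1/5x=2 ⇒ x=2/(-1/5)=-10.0000
Confirm numerically:
  x=-7.374: |R|=0.86702 <1
  x=-5.560: |R|=0.72457 <1
  x=-5.309: |R|=0.69964 <1
  x=-10.562: |R|=1.02151 >1
  x=-10.559: |R|=1.02140 >1
  x=-10.091: |R|=1.00361 >1
Stable set (-10.0000, 0).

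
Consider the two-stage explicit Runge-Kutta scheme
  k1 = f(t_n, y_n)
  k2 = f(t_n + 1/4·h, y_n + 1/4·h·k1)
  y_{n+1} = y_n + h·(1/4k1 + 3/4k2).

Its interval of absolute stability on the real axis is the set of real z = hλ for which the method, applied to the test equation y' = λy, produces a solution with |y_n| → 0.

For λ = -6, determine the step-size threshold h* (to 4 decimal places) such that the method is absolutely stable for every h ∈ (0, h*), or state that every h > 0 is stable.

(-5.3333,0); λ=-6 ⇒ h* = (16/3)/6 = 0.8889.

Set f=λy, z=hλ:
  k1=λy_n ⇒ h·k1=z·y_n;  k2=λ(1+1/4z)y_n ⇒ h·k2=z(1+1/4z)y_n
  y_{n+1}/y_n = 1 + 1/4z + 3/4z(1+1/4z) = 1 + z + 3/16z²
  R(z) = 1 + z + 3/16z².

Need |R(x)|<1, x<0.
x=-1.56: |R|=0.1037
R=1: x+3/16x²=0 ⇒ x=−16/3=-5.3333; min R=1−1/(4·3/16)=-0.3333>−1
Confirm numerically:
  x=-2.938: |R|=0.31953 <1
  x=-2.492: |R|=0.32761 <1
  x=-2.367: |R|=0.31650 <1
  x=-5.730: |R|=1.42617 >1
  x=-5.467: |R|=1.13702 >1
  x=-5.401: |R|=1.06853 >1
Stable set (-5.3333, 0).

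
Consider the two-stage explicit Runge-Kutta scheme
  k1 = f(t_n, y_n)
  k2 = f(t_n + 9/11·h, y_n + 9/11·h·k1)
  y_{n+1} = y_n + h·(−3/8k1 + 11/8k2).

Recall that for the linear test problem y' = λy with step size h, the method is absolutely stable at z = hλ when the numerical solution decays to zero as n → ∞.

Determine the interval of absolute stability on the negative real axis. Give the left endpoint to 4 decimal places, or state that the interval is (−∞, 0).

(-0.8889, 0).

Test eqn y'=λy, z=hλ:
  k1=λy_n ⇒ h·k1=z·y_n;  k2=λ(1+9/11z)y_n ⇒ h·k2=z(1+9/11z)y_n
  y_{n+1}/y_n = 1 − 3/8z + 11/8z(1+9/11z) = 1 + z + 9/8z²
  ⇒ R(z) = 1 + z + 9/8z².

Solve |R(x)|<1 on ℝ⁻.
x=-0.71: |R|=0.8571
R=1: x+9/8x²=0 ⇒ x=−8/9=-0.8889; min R=1−1/(4·9/8)=0.7778>−1
Confirm numerically:
  x=-0.793: |R|=0.91446 <1
  x=-0.650: |R|=0.82531 <1
  x=-0.420: |R|=0.77845 <1
  x=-0.373: |R|=0.78352 <1
  x=-1.228: |R|=1.46848 >1
  x=-1.149: |R|=1.33623 >1
So |R|<1 on (-0.8889, 0).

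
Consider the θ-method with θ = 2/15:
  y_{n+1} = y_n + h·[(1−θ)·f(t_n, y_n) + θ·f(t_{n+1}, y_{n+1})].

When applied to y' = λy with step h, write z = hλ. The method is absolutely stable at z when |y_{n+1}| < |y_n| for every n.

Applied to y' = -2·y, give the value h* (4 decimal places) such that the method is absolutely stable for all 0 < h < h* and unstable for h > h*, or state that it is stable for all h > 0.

(-2.7273,0); λ=-2 ⇒ h* = (30/11)/2 = 1.3636.

On y'=λy, z=hλ:
  y_{n+1} = y_n + z·[13/15·y_n + 2/15·y_{n+1}] ⇒ (1 − 2/15z)y_{n+1} = (1 + 13/15z)y_n
  so R(z) = (1 + 13/15z)/(1 − 2/15z).

Need |R(x)|<1, x<0.
x=-1.68: |R|=0.3725
R=−1: 1+13/15x = −1+2/15x ⇒ -11/15x=2 ⇒ x=2/(-11/15)=-2.7273
Confirm numerically:
  x=-2.307: |R|=0.76430 <1
  x=-2.152: |R|=0.67219 <1
  x=-1.973: |R|=0.56207 <1
  x=-3.269: |R|=1.27667 >1
  x=-3.109: |R|=1.19790 >1
  x=-3.054: |R|=1.17027 >1
Stable set (-2.7273, 0).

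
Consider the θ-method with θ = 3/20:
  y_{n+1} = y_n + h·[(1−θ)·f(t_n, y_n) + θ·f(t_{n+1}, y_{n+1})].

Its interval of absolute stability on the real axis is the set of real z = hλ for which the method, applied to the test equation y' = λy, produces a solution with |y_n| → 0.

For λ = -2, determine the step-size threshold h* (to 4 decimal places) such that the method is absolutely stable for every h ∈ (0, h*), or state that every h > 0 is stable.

With y'=λy (z=hλ):
  y_{n+1} = y_n + z·[17/20·y_n + 3/20·y_{n+1}] ⇒ (1 − 3/20z)y_{n+1} = (1 + 17/20z)y_n
  so R(z) = (1 + 17/20z)/(1 − 3/20z).

Solve |R(x)|<1 on ℝ⁻.
x=-1.2: |R|=0.0169
R=−1: 1+17/20x = −1+3/20x ⇒ -7/10x=2 ⇒ x=2/(-7/10)=-2.8571
Confirm numerically:
  x=-2.232: |R|=0.67216 <1
  x=-2.159: |R|=0.63085 <1
  x=-1.553: |R|=0.25958 <1
  x=-1.337: |R|=0.11366 <1
  x=-3.313: |R|=1.21317 >1
  x=-3.209: |R|=1.16627 >1
  x=-3.075: |R|=1.10436 >1
So |R|<1 on (-2.8571, 0).

(-2.8571,0); λ=-2 ⇒ h* = (20/7)/2 = 1.4286.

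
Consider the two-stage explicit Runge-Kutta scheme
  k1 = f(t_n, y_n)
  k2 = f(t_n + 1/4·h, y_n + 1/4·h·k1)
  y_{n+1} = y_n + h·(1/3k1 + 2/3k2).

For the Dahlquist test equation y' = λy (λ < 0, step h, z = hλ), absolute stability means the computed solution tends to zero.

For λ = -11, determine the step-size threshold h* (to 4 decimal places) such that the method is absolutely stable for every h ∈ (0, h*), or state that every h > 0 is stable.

Test eqn y'=λy, z=hλ:
  k1=λy_n ⇒ h·k1=z·y_n;  k2=λ(1+1/4z)y_n ⇒ h·k2=z(1+1/4z)y_n
  y_{n+1}/y_n = 1 + 1/3z + 2/3z(1+1/4z) = 1 + z + 1/6z²
  R(z) = 1 + z + 1/6z².

Boundary: |R(x)|=1, x<0.
x=-1.55: |R|=0.1496
R=1: x+1/6x²=0 ⇒ x=−6=-6.0000; min R=1−1/(4·1/6)=-0.5000>−1
Confirm numerically:
  x=-5.508: |R|=0.54834 <1
  x=-4.453: |R|=0.14813 <1
  x=-3.835: |R|=0.38380 <1
  x=-3.059: |R|=0.49942 <1
  x=-6.402: |R|=1.42893 >1
  x=-6.264: |R|=1.27562 >1
Interval (-6.0000, 0).

(-6.0000,0); λ=-11 ⇒ h* = (6)/11 = 0.5455.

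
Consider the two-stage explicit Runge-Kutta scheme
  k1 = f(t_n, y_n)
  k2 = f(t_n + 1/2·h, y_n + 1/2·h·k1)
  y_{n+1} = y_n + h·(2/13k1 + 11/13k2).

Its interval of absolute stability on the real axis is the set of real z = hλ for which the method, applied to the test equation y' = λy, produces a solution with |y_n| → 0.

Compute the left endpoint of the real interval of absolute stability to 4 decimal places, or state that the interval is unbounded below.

left endpoint -2.3636.

Test eqn y'=λy, z=hλ:
  k1=λy_n ⇒ h·k1=z·y_n;  k2=λ(1+1/2z)y_n ⇒ h·k2=z(1+1/2z)y_n
  y_{n+1}/y_n = 1 + 2/13z + 11/13z(1+1/2z) = 1 + z + 11/26z²
  R(z) = 1 + z + 11/26z².

Boundary: |R(x)|=1, x<0.
x=-1.15: |R|=0.4095
R=1: x+11/26x²=0 ⇒ x=−26/11=-2.3636; min R=1−1/(4·11/26)=0.4091>−1
Confirm numerically:
  x=-2.259: |R|=0.90000 <1
  x=-2.056: |R|=0.73240 <1
  x=-2.047: |R|=0.72578 <1
  x=-1.613: |R|=0.48775 <1
  x=-2.720: |R|=1.41009 >1
  x=-2.661: |R|=1.33477 >1
  x=-2.587: |R|=1.24447 >1
Interval (-2.3636, 0).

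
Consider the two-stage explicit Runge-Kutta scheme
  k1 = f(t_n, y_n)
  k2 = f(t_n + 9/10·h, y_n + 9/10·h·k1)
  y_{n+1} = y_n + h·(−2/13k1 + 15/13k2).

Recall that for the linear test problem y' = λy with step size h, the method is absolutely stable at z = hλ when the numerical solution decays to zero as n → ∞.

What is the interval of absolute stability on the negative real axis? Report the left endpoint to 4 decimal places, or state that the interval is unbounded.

(-0.9630, 0).

Set f=λy, z=hλ:
  k1=λy_n ⇒ h·k1=z·y_n;  k2=λ(1+9/10z)y_n ⇒ h·k2=z(1+9/10z)y_n
  y_{n+1}/y_n = 1 − 2/13z + 15/13z(1+9/10z) = 1 + z + 27/26z²
  so R(z) = 1 + z + 27/26z².

Boundary: |R(x)|=1, x<0.
x=-0.35: |R|=0.7772
R=1: x+27/26x²=0 ⇒ x=−26/27=-0.9630; min R=1−1/(4·27/26)=0.7593>−1
Confirm numerically:
  x=-0.796: |R|=0.86199 <1
  x=-0.728: |R|=0.82237 <1
  x=-0.647: |R|=0.78771 <1
  x=-1.193: |R|=1.28499 >1
  x=-1.047: |R|=1.09137 >1
So |R|<1 on (-0.9630, 0).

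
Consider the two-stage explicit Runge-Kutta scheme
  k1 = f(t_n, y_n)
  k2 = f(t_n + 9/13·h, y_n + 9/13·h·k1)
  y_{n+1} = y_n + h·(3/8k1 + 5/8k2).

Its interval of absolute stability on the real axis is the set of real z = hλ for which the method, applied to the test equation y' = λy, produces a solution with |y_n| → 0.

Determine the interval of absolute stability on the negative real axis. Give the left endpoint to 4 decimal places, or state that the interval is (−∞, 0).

(-2.3111, 0).

With y'=λy (z=hλ):
  k1=λy_n ⇒ h·k1=z·y_n;  k2=λ(1+9/13z)y_n ⇒ h·k2=z(1+9/13z)y_n
  y_{n+1}/y_n = 1 + 3/8z + 5/8z(1+9/13z) = 1 + z + 45/104z²
  R(z) = 1 + z + 45/104z².

Solve |R(x)|<1 on ℝ⁻.
x=-0.43: |R|=0.6500
R=1: x+45/104x²=0 ⇒ x=−104/45=-2.3111; min R=1−1/(4·45/104)=0.4222>−1
Confirm numerically:
  x=-2.152: |R|=0.85184 <1
  x=-1.809: |R|=0.60698 <1
  x=-1.434: |R|=0.45577 <1
  x=-1.206: |R|=0.42332 <1
  x=-2.678: |R|=1.42513 >1
  x=-2.412: |R|=1.10529 >1
So |R|<1 on (-2.3111, 0).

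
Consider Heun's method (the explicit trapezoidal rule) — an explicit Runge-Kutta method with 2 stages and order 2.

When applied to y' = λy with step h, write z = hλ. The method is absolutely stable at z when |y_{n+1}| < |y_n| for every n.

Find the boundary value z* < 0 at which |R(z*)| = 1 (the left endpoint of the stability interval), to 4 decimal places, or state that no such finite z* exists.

left endpoint -2.0000.

On y'=λy, z=hλ:
  order 2, 2-stage ⇒ R(z)=1+z+z^2/2
  (e.g. R(-1.75)=0.78125, |R|=0.78125)

Solve |R(x)|<1 on ℝ⁻.
x=-1.75: |R|=0.7812
|R(-1.87)|=0.8785 |R(-1.71)|=0.7520 |R(-1.06)|=0.5018
Bisect:
  x_lo=-2.3315 |R|=1.3864  x_hi=-0.3578 |R|=0.7062
  mid=-1.34463 |R|=0.55938 →hi
  mid=-1.83805 |R|=0.85116 →hi
  mid=-2.08475 |R|=1.08835 →lo
  mid=-1.96140 |R|=0.96215 →hi
  mid=-2.02308 |R|=1.02334 →lo
  mid=-1.99224 |R|=0.99227 →hi
  mid=-2.00766 |R|=1.00769 →lo
  mid=-1.99995 |R|=0.99995 →hi
  mid=-2.00380 |R|=1.00381 →lo
  mid=-2.00188 |R|=1.00188 →lo
  ...
  [-2.00007,-1.99995] ⇒ x*=-2.0000
Stable set (-2.0000, 0).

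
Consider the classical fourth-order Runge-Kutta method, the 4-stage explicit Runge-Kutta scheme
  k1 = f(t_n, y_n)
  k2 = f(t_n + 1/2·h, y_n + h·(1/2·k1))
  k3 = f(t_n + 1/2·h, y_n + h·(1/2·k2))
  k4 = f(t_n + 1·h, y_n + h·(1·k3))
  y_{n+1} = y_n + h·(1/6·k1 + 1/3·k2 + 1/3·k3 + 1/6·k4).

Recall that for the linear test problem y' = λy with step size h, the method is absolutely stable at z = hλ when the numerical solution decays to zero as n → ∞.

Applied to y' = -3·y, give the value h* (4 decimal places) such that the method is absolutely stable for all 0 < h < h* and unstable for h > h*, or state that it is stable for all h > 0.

(-2.7853,0); λ=-3 ⇒ h* = 0.9284.

Set f=λy, z=hλ:
  order 4, 4-stage ⇒ R(z)=1+z+z^2/2+z^3/6+z^4/24
  (e.g. R(-1.04)=0.36207, |R|=0.36207)

Find x<0 with |R(x)|<1.
x=-1.04: |R|=0.3621
|R(-2.19)|=0.4159 |R(-1.52)|=0.2723 |R(-1.09)|=0.3470
Bisect:
  x_lo=-3.1368 |R|=1.6728  x_hi=-0.3685 |R|=0.6918
  mid=-1.75264 |R|=0.27911 →hi
  mid=-2.44471 |R|=0.59675 →hi
  mid=-2.79075 |R|=1.00826 →lo
  mid=-2.61773 |R|=0.77540 →hi
  mid=-2.70424 |R|=0.88452 →hi
  mid=-2.74750 |R|=0.94449 →hi
  mid=-2.76912 |R|=0.97589 →hi
  mid=-2.77994 |R|=0.99195 →hi
  mid=-2.78534 |R|=1.00008 →lo
  ...
  [-2.78534,-2.78517] ⇒ x*=-2.7853
Stable set (-2.7853, 0).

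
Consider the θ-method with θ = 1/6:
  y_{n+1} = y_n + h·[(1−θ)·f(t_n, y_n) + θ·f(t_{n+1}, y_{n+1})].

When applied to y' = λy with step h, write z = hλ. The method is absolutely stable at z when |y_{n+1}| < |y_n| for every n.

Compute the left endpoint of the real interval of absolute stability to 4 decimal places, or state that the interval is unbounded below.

z* = -3.0000.

On y'=λy, z=hλ:
  y_{n+1} = y_n + z·[5/6·y_n + 1/6·y_{n+1}] ⇒ (1 − 1/6z)y_{n+1} = (1 + 5/6z)y_n
  R(z) = (1 + 5/6z)/(1 − 1/6z).

Boundary: |R(x)|=1, x<0.
x=-0.74: |R|=0.3412
R=−1: 1+5/6x = −1+1/6x ⇒ -2/3x=2 ⇒ x=2/(-2/3)=-3.0000
Confirm numerically:
  x=-2.651: |R|=0.83863 <1
  x=-2.003: |R|=0.50169 <1
  x=-1.759: |R|=0.36023 <1
  x=-1.715: |R|=0.33377 <1
  x=-3.158: |R|=1.06901 >1
  x=-3.130: |R|=1.05696 >1
Stable set (-3.0000, 0).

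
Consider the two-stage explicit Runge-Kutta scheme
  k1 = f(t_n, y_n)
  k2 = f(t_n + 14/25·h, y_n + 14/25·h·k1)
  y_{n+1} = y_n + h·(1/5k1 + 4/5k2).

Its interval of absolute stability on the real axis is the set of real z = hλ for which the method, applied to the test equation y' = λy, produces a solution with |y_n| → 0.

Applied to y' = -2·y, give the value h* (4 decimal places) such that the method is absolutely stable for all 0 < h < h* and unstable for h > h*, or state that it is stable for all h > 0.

(-2.2321,0); λ=-2 ⇒ h* = (125/56)/2 = 1.1161.

Set f=λy, z=hλ:
  k1=λy_n ⇒ h·k1=z·y_n;  k2=λ(1+14/25z)y_n ⇒ h·k2=z(1+14/25z)y_n
  y_{n+1}/y_n = 1 + 1/5z + 4/5z(1+14/25z) = 1 + z + 56/125z²
  R(z) = 1 + z + 56/125z².

Need |R(x)|<1, x<0.
x=-1.41: |R|=0.4807
R=1: x+56/125x²=0 ⇒ x=−125/56=-2.2321; min R=1−1/(4·56/125)=0.4420>−1
Confirm numerically:
  x=-2.189: |R|=0.95769 <1
  x=-1.919: |R|=0.73079 <1
  x=-1.651: |R|=0.57016 <1
  x=-1.552: |R|=0.52710 <1
  x=-2.781: |R|=1.68381 >1
  x=-2.461: |R|=1.25232 >1
  x=-2.284: |R|=1.05306 >1
Interval (-2.2321, 0).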